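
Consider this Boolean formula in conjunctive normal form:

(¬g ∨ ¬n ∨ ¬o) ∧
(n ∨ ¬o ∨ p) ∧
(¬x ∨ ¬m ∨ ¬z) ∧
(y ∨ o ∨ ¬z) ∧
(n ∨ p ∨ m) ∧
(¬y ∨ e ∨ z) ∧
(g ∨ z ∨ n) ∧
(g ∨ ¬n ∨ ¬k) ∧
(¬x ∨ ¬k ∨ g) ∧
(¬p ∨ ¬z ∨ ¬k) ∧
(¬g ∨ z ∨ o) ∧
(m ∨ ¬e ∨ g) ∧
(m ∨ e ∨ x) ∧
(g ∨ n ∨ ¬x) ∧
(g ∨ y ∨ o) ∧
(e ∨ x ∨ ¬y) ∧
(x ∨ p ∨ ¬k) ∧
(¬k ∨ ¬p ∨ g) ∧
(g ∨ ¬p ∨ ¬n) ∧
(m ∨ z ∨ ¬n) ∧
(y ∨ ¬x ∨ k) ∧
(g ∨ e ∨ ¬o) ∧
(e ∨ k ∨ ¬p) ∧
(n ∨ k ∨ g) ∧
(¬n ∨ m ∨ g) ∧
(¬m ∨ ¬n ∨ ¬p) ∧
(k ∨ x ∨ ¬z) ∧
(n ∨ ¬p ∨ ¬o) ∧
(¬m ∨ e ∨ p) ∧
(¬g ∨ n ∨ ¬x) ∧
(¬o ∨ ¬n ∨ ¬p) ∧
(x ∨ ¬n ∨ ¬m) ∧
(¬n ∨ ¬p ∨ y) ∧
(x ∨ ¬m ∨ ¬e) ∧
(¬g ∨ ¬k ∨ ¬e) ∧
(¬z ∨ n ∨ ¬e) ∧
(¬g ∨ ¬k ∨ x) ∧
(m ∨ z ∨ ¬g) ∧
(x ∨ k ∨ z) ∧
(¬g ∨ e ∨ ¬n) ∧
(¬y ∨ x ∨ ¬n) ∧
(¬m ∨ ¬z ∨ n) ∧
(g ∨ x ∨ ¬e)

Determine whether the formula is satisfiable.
Yes

Yes, the formula is satisfiable.

One satisfying assignment is: n=True, z=False, m=True, g=False, k=False, x=True, e=True, y=True, o=False, p=False

Verification: With this assignment, all 43 clauses evaluate to true.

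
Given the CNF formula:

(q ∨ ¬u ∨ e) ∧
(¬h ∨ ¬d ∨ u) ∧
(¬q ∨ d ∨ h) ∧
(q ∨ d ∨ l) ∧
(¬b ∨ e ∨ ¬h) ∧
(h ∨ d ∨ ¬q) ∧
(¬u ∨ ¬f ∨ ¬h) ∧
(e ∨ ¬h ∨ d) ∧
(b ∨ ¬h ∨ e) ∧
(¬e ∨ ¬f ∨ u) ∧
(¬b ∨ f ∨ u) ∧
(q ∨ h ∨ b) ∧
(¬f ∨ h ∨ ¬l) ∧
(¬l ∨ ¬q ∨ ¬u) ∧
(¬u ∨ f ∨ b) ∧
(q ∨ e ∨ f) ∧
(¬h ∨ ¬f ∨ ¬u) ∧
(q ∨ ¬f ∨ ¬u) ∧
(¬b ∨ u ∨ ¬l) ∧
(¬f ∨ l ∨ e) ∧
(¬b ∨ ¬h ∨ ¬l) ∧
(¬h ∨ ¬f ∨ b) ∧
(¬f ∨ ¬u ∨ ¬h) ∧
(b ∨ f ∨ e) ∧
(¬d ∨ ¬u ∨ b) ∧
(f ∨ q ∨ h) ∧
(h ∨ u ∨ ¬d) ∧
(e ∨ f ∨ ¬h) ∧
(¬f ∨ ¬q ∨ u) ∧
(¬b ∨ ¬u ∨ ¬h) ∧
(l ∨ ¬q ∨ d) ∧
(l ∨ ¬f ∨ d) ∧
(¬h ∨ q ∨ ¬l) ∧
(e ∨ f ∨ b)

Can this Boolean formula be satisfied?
Yes

Yes, the formula is satisfiable.

One satisfying assignment is: q=True, d=True, h=False, b=True, l=False, e=True, f=True, u=True

Verification: With this assignment, all 34 clauses evaluate to true.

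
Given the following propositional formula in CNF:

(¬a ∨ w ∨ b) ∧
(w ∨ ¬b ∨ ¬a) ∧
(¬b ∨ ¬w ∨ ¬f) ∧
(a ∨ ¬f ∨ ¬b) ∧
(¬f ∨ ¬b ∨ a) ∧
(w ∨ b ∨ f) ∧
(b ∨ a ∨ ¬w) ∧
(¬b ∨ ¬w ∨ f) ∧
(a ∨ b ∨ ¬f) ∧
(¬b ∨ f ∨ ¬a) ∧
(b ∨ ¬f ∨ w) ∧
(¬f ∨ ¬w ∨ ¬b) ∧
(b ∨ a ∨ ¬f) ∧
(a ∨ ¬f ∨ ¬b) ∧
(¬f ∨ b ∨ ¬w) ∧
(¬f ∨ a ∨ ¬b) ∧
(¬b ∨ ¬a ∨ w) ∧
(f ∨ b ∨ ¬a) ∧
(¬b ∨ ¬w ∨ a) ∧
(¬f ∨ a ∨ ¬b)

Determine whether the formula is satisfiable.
Yes

Yes, the formula is satisfiable.

One satisfying assignment is: a=False, b=True, f=False, w=False

Verification: With this assignment, all 20 clauses evaluate to true.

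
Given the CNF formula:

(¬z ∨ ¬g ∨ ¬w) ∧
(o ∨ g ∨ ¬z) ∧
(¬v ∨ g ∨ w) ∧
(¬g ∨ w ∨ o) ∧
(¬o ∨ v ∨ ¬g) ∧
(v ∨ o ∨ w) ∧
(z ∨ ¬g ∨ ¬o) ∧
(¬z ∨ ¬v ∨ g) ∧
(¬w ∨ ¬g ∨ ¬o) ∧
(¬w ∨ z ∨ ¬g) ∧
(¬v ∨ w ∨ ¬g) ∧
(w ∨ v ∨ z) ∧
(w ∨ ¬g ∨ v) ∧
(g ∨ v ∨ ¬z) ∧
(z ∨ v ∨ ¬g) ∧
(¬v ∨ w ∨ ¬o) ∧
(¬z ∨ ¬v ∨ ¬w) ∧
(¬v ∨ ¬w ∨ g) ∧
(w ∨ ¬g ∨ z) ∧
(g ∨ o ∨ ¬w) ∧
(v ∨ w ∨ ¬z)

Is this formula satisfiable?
Yes

Yes, the formula is satisfiable.

One satisfying assignment is: v=False, z=False, g=False, o=True, w=True

Verification: With this assignment, all 21 clauses evaluate to true.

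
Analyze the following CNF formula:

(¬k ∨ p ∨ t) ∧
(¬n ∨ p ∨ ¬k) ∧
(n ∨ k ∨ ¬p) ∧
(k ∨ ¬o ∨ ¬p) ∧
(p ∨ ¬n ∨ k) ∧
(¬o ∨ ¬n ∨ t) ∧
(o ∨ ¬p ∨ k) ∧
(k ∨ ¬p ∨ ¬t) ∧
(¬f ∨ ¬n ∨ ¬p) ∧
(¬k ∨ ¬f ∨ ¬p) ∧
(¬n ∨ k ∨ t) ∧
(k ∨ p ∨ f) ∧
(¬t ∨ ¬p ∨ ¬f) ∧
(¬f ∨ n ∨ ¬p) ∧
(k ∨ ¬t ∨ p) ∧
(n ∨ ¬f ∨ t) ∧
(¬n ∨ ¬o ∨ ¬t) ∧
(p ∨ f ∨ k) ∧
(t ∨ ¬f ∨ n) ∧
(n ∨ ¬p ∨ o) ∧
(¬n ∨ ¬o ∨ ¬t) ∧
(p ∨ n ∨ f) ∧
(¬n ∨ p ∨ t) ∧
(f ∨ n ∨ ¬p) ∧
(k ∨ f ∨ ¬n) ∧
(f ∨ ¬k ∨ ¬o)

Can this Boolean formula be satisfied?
Yes

Yes, the formula is satisfiable.

One satisfying assignment is: o=False, p=True, n=True, f=False, t=False, k=True

Verification: With this assignment, all 26 clauses evaluate to true.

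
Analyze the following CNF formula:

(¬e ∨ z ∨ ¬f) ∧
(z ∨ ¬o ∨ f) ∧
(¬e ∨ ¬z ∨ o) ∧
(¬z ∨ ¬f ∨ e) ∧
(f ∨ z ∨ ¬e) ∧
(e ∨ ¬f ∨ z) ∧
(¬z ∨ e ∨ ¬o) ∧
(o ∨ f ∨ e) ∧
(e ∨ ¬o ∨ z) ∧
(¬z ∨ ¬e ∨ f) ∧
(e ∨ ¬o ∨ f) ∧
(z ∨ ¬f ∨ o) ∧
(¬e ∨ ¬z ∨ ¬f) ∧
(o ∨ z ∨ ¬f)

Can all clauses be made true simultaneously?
No

No, the formula is not satisfiable.

No assignment of truth values to the variables can make all 14 clauses true simultaneously.

The formula is UNSAT (unsatisfiable).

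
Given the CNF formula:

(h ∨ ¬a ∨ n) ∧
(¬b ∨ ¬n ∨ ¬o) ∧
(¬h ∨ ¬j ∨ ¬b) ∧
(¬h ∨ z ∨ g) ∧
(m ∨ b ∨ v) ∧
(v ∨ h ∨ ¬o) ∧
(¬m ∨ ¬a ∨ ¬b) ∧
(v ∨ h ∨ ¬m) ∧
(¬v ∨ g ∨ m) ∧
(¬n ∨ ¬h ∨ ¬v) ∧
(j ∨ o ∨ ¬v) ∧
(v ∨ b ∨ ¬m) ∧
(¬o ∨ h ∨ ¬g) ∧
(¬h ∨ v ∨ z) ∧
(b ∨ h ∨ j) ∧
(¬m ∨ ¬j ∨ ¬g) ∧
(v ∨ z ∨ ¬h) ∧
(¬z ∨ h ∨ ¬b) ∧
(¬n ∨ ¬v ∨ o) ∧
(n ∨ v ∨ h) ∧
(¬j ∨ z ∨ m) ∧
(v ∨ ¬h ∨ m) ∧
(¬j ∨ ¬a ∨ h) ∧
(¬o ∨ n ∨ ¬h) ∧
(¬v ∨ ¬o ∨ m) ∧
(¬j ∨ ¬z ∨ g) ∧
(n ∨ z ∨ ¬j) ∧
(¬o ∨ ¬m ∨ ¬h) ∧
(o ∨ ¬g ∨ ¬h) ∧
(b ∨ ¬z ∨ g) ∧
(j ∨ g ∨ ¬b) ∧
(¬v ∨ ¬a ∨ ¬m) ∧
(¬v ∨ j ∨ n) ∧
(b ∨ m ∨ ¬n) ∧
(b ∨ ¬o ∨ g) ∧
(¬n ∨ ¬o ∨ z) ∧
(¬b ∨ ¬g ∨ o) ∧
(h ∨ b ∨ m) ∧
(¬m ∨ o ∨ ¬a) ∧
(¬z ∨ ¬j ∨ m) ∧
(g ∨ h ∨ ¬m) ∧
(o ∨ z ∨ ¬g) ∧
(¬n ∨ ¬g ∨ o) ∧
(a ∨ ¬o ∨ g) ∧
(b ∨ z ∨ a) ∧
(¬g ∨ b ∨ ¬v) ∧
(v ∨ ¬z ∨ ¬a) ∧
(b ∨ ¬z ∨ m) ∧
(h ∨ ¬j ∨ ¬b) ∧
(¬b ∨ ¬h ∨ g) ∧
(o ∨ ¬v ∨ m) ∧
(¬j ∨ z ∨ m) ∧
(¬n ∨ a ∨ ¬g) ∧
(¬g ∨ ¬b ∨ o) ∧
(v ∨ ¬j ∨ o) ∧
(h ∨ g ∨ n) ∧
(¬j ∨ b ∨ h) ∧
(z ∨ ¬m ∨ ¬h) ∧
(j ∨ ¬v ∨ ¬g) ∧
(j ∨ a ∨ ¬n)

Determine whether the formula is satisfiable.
No

No, the formula is not satisfiable.

No assignment of truth values to the variables can make all 60 clauses true simultaneously.

The formula is UNSAT (unsatisfiable).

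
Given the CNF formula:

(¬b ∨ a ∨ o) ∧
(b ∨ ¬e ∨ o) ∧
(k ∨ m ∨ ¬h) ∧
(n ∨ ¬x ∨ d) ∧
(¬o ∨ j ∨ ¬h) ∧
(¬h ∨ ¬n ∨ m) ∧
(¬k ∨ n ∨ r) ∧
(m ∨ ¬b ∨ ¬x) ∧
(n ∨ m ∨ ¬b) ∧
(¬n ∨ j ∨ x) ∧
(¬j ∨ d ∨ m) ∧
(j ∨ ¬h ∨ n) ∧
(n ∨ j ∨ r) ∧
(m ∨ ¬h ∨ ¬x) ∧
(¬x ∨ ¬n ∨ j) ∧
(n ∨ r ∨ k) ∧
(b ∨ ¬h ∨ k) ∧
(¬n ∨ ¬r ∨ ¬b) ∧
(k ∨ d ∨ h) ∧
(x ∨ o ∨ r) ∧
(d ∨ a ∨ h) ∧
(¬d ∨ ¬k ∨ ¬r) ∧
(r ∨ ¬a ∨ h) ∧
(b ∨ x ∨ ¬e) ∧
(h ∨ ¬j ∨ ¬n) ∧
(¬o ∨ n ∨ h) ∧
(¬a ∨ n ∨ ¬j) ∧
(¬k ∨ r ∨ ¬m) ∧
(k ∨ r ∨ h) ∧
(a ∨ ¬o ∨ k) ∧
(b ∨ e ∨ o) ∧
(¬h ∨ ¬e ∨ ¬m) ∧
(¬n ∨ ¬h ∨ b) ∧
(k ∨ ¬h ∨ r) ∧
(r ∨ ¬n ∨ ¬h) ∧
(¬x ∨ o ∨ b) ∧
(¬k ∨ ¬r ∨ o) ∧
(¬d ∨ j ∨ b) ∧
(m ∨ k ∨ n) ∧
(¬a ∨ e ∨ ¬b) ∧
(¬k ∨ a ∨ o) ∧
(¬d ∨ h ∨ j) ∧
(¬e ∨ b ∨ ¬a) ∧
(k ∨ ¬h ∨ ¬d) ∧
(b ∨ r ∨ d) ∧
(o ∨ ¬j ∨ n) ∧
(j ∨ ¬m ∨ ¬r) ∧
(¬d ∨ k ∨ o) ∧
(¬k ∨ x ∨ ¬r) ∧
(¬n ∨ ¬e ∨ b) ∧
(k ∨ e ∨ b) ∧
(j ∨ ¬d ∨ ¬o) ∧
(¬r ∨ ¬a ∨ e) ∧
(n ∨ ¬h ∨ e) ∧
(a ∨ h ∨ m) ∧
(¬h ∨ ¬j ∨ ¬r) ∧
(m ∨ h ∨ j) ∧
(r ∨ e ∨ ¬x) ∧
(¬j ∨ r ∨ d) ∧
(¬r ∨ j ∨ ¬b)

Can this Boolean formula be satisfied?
No

No, the formula is not satisfiable.

No assignment of truth values to the variables can make all 60 clauses true simultaneously.

The formula is UNSAT (unsatisfiable).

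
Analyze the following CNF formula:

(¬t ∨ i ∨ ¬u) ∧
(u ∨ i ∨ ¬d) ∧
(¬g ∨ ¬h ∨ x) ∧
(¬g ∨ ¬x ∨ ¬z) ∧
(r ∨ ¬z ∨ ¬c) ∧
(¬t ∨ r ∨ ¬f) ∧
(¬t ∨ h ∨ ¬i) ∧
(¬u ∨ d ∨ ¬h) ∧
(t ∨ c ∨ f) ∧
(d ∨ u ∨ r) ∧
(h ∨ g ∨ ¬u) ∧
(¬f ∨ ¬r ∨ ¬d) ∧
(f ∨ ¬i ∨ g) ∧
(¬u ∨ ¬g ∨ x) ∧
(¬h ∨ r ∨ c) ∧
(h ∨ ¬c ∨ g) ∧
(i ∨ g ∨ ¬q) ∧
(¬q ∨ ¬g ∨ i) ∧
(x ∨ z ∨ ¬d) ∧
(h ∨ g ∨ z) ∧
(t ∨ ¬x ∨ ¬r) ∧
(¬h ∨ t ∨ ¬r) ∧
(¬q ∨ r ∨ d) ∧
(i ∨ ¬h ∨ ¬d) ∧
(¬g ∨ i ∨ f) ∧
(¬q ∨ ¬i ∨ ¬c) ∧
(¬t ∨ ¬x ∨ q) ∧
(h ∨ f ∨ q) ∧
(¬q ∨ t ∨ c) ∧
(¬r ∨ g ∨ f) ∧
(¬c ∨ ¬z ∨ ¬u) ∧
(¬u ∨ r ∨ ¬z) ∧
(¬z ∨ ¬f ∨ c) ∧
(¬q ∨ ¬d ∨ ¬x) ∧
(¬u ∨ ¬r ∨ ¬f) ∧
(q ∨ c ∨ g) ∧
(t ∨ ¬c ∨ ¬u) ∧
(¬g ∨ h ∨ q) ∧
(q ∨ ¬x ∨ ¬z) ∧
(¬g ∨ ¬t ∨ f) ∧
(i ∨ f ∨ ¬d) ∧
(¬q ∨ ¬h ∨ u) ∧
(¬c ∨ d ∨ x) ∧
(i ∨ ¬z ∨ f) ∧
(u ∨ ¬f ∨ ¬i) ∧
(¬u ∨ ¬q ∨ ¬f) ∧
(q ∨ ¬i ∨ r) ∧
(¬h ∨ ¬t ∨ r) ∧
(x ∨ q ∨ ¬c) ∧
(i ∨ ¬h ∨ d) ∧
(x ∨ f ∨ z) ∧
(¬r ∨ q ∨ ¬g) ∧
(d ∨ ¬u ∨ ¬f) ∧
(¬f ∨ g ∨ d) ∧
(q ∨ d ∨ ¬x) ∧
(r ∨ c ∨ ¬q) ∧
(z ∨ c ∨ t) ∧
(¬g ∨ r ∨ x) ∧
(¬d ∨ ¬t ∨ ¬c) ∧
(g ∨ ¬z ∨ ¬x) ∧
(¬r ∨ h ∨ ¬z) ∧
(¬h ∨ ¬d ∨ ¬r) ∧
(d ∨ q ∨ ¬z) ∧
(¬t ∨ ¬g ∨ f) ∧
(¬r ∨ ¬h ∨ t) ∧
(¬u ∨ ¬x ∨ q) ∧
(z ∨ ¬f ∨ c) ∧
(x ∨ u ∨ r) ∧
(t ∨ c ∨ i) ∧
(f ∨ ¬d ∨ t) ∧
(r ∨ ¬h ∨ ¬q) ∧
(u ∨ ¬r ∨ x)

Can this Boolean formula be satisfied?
No

No, the formula is not satisfiable.

No assignment of truth values to the variables can make all 72 clauses true simultaneously.

The formula is UNSAT (unsatisfiable).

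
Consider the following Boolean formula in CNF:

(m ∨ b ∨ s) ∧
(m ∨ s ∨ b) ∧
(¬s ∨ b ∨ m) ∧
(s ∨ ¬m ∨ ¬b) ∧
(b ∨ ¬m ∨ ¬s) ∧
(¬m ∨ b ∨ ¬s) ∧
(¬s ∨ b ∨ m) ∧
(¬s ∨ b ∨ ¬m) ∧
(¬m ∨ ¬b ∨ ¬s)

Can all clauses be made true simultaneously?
Yes

Yes, the formula is satisfiable.

One satisfying assignment is: b=True, m=False, s=False

Verification: With this assignment, all 9 clauses evaluate to true.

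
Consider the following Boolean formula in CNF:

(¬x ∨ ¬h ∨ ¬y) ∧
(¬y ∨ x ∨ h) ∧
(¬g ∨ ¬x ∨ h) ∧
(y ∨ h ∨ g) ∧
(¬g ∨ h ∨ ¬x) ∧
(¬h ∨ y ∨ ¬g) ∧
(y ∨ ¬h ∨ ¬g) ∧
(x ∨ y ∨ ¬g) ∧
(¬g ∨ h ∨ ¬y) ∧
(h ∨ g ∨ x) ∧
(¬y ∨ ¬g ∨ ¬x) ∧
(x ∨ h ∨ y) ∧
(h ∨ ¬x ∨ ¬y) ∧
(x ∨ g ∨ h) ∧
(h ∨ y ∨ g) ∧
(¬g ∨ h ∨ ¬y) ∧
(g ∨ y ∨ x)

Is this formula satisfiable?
Yes

Yes, the formula is satisfiable.

One satisfying assignment is: x=True, g=False, y=False, h=True

Verification: With this assignment, all 17 clauses evaluate to true.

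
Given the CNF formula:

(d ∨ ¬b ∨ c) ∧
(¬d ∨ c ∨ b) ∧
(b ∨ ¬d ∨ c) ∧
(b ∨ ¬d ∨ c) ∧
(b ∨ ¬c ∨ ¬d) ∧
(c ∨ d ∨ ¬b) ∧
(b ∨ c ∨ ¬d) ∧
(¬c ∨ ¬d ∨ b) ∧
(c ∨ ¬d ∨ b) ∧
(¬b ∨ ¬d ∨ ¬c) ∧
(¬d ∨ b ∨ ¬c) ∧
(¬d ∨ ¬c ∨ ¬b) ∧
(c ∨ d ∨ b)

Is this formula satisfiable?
Yes

Yes, the formula is satisfiable.

One satisfying assignment is: d=True, c=False, b=True

Verification: With this assignment, all 13 clauses evaluate to true.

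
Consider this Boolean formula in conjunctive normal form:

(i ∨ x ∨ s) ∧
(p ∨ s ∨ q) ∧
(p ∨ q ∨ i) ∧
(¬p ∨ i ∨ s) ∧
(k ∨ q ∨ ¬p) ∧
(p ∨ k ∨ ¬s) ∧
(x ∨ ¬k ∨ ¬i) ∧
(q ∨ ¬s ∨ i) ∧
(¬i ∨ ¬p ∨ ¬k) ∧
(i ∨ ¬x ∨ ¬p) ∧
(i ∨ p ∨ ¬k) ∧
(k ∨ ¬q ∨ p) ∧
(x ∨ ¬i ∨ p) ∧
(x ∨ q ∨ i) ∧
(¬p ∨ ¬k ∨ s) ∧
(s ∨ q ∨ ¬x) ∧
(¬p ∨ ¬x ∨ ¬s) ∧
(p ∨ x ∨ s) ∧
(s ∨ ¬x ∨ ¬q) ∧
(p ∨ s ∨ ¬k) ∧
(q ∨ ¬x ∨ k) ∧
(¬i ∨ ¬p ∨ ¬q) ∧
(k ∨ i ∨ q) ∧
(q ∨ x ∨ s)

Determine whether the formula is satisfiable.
Yes

Yes, the formula is satisfiable.

One satisfying assignment is: i=True, p=False, x=True, s=True, k=True, q=False

Verification: With this assignment, all 24 clauses evaluate to true.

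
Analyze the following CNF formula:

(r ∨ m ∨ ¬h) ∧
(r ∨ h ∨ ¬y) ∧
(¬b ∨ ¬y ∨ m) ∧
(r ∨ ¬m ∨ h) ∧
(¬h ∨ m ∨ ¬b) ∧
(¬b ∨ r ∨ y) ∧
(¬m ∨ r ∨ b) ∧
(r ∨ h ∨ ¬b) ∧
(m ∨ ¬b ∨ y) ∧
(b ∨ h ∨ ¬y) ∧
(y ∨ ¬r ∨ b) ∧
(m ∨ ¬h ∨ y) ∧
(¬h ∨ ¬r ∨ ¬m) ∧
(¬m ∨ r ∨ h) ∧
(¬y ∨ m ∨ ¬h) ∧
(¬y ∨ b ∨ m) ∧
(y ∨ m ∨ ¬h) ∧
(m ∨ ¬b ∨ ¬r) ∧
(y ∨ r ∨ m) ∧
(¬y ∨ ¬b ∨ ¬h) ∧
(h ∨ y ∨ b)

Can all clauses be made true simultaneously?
Yes

Yes, the formula is satisfiable.

One satisfying assignment is: b=True, y=False, h=False, m=True, r=True

Verification: With this assignment, all 21 clauses evaluate to true.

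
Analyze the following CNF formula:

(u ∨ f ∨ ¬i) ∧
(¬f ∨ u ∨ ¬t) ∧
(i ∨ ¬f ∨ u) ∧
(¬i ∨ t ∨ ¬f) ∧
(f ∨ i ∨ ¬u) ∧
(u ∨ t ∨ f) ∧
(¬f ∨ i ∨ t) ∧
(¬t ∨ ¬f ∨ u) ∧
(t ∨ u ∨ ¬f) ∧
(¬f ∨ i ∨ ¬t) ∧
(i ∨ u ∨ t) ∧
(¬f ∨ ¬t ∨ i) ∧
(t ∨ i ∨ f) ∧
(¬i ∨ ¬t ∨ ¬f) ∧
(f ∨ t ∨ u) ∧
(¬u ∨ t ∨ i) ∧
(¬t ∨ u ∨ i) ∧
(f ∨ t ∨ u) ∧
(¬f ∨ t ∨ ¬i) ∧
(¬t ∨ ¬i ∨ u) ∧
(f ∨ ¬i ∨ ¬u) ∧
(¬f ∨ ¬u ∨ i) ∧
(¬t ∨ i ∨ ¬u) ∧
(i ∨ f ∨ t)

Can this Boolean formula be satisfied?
No

No, the formula is not satisfiable.

No assignment of truth values to the variables can make all 24 clauses true simultaneously.

The formula is UNSAT (unsatisfiable).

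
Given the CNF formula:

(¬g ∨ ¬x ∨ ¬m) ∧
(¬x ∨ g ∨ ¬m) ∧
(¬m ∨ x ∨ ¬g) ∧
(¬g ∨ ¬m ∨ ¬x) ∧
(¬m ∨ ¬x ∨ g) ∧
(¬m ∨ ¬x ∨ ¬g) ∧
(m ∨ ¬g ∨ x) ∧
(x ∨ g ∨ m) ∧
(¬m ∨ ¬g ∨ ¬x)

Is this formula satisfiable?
Yes

Yes, the formula is satisfiable.

One satisfying assignment is: g=False, m=True, x=False

Verification: With this assignment, all 9 clauses evaluate to true.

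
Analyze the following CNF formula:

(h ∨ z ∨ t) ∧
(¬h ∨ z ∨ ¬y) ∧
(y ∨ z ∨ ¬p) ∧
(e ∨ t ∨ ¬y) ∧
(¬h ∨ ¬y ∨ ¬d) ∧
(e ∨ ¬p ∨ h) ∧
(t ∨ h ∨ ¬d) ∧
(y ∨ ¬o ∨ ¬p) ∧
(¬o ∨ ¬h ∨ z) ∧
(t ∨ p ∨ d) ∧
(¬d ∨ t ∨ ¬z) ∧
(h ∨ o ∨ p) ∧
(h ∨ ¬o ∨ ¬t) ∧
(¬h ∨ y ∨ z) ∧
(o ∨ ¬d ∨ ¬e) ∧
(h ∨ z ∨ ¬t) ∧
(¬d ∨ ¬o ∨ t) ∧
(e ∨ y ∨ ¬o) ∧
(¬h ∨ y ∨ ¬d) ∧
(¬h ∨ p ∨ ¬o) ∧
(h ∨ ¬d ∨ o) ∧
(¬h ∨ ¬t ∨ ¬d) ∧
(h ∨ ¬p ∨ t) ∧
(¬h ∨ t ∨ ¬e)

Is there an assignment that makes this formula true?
Yes

Yes, the formula is satisfiable.

One satisfying assignment is: h=True, z=True, t=True, d=False, e=False, y=False, p=False, o=False

Verification: With this assignment, all 24 clauses evaluate to true.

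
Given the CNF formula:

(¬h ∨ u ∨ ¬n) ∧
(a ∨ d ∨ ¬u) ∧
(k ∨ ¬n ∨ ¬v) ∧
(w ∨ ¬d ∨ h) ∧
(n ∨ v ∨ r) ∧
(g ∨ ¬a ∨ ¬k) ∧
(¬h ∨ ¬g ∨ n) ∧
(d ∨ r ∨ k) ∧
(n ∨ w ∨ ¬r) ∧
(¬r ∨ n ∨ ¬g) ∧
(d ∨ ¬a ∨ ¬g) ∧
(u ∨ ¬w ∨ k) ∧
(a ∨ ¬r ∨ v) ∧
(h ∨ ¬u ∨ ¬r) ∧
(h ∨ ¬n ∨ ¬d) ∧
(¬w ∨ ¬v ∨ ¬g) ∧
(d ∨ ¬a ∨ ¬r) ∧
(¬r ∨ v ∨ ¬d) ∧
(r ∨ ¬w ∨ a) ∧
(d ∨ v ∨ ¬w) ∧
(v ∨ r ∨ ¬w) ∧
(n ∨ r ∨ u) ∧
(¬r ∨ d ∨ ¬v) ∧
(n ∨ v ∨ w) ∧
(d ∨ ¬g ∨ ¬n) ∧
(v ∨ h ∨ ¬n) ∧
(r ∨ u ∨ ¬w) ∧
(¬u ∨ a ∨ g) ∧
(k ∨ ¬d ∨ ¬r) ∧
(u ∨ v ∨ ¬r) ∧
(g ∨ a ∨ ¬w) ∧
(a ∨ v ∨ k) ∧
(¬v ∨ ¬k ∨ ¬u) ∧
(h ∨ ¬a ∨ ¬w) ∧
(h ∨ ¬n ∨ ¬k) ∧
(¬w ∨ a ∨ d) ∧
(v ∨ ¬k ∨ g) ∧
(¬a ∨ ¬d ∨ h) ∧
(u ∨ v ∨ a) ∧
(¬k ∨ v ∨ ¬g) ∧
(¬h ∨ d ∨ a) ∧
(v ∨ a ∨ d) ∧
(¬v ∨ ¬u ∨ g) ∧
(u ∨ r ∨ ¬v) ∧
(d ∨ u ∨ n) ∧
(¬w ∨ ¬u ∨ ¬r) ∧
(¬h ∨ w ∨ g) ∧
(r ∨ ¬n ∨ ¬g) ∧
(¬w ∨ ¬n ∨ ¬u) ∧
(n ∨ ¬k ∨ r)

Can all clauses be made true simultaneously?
No

No, the formula is not satisfiable.

No assignment of truth values to the variables can make all 50 clauses true simultaneously.

The formula is UNSAT (unsatisfiable).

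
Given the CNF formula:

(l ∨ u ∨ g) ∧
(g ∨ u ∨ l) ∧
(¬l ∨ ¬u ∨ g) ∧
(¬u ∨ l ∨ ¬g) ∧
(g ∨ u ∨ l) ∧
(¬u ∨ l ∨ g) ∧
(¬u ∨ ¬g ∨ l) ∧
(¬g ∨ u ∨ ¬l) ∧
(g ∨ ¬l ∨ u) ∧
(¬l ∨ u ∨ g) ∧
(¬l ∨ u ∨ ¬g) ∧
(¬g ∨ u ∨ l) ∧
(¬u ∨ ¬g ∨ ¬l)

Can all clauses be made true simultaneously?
No

No, the formula is not satisfiable.

No assignment of truth values to the variables can make all 13 clauses true simultaneously.

The formula is UNSAT (unsatisfiable).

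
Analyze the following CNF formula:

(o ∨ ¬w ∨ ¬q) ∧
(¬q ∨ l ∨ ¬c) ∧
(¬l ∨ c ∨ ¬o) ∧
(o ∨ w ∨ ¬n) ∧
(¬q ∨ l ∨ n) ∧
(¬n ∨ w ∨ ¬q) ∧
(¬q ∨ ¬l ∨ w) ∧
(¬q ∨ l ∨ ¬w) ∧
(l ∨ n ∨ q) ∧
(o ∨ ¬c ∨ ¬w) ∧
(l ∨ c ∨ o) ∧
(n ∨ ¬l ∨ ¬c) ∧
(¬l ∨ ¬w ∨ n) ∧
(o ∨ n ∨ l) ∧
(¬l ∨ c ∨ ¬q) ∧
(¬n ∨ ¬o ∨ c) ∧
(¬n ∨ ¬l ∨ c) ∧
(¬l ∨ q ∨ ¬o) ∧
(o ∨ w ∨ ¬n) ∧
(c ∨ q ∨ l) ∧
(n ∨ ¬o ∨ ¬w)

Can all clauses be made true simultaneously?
Yes

Yes, the formula is satisfiable.

One satisfying assignment is: n=False, l=True, o=False, w=False, c=False, q=False

Verification: With this assignment, all 21 clauses evaluate to true.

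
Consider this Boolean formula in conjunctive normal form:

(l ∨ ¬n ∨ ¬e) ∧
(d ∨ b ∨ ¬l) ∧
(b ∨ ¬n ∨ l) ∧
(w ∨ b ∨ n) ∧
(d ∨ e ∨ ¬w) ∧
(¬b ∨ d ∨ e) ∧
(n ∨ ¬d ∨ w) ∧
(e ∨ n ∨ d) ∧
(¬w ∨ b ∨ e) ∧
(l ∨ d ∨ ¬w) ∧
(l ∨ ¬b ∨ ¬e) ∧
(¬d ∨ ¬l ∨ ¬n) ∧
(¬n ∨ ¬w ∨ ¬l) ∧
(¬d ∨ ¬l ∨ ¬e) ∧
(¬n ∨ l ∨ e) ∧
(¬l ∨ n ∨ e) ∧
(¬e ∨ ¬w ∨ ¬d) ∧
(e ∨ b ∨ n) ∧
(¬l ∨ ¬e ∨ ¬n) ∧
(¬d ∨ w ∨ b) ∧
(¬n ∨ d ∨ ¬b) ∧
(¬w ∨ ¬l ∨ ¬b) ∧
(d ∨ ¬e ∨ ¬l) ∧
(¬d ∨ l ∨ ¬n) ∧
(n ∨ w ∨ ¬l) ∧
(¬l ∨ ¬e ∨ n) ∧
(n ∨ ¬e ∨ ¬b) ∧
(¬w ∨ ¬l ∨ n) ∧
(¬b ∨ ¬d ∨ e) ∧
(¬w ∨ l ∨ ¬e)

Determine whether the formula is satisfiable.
No

No, the formula is not satisfiable.

No assignment of truth values to the variables can make all 30 clauses true simultaneously.

The formula is UNSAT (unsatisfiable).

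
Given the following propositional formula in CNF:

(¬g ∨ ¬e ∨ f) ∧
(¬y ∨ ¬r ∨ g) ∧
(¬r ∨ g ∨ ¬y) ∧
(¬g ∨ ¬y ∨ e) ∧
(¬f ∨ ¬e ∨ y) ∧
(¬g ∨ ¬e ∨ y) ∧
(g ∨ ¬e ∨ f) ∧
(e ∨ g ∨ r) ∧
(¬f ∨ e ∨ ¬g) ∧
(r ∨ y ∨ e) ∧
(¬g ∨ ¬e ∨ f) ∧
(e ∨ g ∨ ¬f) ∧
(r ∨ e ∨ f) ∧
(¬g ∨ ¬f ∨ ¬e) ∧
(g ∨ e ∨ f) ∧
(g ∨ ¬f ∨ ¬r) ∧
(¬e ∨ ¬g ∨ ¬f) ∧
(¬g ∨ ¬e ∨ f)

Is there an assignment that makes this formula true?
Yes

Yes, the formula is satisfiable.

One satisfying assignment is: r=True, y=False, g=True, e=False, f=False

Verification: With this assignment, all 18 clauses evaluate to true.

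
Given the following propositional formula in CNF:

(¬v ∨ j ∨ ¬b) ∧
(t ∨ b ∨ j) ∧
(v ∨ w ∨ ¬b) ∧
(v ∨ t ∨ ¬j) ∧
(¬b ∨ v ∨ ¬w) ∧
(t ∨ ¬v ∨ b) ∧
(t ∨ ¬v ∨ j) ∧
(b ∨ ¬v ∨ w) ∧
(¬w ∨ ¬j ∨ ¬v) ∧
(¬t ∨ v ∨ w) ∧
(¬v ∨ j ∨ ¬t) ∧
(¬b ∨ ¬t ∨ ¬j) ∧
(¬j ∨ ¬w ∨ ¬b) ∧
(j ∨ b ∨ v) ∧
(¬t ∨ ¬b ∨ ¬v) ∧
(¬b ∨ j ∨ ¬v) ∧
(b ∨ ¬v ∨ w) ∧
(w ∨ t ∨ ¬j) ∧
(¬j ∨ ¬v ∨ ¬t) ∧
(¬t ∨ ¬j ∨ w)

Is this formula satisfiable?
Yes

Yes, the formula is satisfiable.

One satisfying assignment is: t=True, j=True, w=True, v=False, b=False

Verification: With this assignment, all 20 clauses evaluate to true.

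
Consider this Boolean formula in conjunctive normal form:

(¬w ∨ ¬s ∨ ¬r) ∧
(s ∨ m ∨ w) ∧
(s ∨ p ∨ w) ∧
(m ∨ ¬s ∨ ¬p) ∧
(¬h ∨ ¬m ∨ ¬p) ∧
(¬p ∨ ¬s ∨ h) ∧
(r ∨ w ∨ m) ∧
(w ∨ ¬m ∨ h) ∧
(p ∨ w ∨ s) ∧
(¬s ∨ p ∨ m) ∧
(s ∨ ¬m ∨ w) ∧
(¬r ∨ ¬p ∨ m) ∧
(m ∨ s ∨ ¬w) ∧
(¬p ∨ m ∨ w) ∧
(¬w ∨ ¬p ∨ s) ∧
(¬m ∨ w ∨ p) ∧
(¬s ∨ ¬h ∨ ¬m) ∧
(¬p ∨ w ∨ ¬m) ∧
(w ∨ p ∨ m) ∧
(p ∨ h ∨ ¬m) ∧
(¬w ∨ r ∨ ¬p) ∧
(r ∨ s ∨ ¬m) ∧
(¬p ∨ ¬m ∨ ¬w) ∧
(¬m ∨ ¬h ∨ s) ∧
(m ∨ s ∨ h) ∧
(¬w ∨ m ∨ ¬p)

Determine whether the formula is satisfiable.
No

No, the formula is not satisfiable.

No assignment of truth values to the variables can make all 26 clauses true simultaneously.

The formula is UNSAT (unsatisfiable).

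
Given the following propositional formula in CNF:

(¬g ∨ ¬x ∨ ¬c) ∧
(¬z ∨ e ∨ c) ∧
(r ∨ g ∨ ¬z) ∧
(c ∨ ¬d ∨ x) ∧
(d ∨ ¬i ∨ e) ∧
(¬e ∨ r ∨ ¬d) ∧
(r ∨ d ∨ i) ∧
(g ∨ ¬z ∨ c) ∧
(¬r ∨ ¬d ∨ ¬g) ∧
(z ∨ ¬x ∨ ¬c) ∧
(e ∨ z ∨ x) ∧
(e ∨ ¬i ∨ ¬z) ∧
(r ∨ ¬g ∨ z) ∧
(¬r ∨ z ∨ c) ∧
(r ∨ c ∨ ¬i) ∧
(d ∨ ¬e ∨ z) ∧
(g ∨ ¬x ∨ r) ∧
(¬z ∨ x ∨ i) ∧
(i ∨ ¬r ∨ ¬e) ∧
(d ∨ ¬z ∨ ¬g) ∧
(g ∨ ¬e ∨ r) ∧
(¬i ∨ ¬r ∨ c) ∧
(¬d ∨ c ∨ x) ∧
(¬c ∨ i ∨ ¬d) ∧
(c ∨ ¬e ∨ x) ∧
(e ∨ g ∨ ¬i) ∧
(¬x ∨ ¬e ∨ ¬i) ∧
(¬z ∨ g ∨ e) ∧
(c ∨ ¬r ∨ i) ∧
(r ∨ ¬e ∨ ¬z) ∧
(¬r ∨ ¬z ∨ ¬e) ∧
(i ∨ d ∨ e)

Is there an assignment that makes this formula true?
Yes

Yes, the formula is satisfiable.

One satisfying assignment is: z=False, c=True, e=True, d=True, g=False, r=True, x=False, i=True

Verification: With this assignment, all 32 clauses evaluate to true.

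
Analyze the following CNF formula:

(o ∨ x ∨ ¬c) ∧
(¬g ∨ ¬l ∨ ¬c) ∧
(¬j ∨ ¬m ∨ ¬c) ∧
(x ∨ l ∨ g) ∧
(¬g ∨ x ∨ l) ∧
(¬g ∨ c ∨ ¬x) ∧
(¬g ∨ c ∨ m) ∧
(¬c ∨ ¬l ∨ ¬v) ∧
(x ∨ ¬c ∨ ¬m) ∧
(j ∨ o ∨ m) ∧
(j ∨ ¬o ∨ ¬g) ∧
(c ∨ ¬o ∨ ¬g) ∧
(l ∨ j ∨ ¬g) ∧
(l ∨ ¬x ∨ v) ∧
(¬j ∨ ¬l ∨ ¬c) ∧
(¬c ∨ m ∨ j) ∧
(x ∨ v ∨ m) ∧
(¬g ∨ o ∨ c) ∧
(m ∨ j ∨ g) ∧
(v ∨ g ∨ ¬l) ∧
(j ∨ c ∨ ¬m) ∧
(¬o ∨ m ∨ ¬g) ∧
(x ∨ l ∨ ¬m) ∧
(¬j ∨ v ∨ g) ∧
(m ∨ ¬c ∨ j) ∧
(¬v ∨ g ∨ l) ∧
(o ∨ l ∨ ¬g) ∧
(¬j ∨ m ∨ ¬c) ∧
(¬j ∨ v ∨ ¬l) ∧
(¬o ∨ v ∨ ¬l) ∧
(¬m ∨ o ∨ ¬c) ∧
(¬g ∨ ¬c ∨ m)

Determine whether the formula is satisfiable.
Yes

Yes, the formula is satisfiable.

One satisfying assignment is: l=True, m=False, g=False, v=True, o=True, x=False, j=True, c=False

Verification: With this assignment, all 32 clauses evaluate to true.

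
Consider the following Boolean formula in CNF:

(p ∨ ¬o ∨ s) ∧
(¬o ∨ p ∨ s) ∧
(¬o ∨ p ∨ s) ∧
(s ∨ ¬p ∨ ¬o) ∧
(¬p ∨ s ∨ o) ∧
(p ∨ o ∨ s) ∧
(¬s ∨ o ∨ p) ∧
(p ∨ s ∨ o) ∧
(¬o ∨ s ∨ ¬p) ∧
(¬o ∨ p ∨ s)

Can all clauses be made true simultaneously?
Yes

Yes, the formula is satisfiable.

One satisfying assignment is: o=False, p=True, s=True

Verification: With this assignment, all 10 clauses evaluate to true.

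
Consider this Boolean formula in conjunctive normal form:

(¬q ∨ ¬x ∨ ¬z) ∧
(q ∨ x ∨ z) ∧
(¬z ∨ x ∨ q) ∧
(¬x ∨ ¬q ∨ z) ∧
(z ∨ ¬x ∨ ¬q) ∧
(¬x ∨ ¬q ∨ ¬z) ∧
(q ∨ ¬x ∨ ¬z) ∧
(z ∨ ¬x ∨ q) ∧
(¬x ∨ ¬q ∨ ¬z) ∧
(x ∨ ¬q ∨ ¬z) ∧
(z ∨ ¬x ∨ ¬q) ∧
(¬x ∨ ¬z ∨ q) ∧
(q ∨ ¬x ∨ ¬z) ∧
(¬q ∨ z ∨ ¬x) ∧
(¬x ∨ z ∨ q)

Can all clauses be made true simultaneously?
Yes

Yes, the formula is satisfiable.

One satisfying assignment is: x=False, z=False, q=True

Verification: With this assignment, all 15 clauses evaluate to true.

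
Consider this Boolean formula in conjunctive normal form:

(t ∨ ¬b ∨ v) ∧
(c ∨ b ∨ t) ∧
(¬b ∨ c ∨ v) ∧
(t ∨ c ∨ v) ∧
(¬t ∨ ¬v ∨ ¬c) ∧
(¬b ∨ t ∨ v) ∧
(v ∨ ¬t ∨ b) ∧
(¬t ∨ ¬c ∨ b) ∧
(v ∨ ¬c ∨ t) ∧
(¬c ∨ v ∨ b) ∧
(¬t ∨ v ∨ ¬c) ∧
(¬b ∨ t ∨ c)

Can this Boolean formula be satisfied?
Yes

Yes, the formula is satisfiable.

One satisfying assignment is: t=True, c=False, b=False, v=True

Verification: With this assignment, all 12 clauses evaluate to true.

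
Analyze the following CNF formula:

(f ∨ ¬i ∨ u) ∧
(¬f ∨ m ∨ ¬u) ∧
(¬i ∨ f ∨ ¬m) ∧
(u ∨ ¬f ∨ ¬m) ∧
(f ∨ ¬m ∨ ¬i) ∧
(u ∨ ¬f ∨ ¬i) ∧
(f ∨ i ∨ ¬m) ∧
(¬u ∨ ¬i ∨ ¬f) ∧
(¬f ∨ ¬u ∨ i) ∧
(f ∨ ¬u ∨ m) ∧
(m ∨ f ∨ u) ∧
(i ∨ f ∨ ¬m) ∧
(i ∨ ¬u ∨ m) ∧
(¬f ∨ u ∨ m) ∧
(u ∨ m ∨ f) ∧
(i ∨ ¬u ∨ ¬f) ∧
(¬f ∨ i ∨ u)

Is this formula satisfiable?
No

No, the formula is not satisfiable.

No assignment of truth values to the variables can make all 17 clauses true simultaneously.

The formula is UNSAT (unsatisfiable).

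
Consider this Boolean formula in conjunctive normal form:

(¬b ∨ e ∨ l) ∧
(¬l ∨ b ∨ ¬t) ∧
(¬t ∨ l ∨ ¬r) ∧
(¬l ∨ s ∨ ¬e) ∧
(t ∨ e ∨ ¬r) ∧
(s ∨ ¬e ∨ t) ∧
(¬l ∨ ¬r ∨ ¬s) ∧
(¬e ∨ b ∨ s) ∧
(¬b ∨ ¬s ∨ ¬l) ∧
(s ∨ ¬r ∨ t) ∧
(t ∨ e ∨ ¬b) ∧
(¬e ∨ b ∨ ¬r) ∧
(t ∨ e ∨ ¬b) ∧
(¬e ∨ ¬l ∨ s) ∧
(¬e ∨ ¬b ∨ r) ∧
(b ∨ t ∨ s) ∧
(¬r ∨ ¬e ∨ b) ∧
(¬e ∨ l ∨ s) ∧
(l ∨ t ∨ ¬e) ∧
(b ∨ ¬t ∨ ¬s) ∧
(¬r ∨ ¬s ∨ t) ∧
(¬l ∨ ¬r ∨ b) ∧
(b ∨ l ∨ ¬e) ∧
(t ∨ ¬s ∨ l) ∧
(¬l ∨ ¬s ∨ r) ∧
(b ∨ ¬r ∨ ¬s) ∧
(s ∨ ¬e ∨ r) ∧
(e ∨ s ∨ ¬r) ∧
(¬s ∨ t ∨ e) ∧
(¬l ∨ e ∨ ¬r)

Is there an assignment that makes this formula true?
Yes

Yes, the formula is satisfiable.

One satisfying assignment is: s=False, b=False, r=False, e=False, l=False, t=True

Verification: With this assignment, all 30 clauses evaluate to true.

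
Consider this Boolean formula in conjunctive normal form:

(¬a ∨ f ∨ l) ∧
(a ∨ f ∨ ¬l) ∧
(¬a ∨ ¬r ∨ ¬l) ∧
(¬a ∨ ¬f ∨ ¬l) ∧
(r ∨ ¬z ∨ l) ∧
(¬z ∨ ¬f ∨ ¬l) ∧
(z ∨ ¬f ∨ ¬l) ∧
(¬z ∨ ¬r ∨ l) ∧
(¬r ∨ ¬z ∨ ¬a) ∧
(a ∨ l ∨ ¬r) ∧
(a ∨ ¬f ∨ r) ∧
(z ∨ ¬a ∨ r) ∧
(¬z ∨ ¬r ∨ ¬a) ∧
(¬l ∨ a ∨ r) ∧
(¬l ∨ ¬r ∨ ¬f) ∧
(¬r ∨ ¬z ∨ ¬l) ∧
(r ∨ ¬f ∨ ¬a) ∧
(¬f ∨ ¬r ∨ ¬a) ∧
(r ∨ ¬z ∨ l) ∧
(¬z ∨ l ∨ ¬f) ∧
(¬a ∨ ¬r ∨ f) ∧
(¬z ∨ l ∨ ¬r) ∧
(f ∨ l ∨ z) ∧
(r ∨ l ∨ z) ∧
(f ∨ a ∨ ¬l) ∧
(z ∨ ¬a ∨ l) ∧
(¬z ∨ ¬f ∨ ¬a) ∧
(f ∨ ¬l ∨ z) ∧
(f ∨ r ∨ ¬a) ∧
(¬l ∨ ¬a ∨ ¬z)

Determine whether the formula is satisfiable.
No

No, the formula is not satisfiable.

No assignment of truth values to the variables can make all 30 clauses true simultaneously.

The formula is UNSAT (unsatisfiable).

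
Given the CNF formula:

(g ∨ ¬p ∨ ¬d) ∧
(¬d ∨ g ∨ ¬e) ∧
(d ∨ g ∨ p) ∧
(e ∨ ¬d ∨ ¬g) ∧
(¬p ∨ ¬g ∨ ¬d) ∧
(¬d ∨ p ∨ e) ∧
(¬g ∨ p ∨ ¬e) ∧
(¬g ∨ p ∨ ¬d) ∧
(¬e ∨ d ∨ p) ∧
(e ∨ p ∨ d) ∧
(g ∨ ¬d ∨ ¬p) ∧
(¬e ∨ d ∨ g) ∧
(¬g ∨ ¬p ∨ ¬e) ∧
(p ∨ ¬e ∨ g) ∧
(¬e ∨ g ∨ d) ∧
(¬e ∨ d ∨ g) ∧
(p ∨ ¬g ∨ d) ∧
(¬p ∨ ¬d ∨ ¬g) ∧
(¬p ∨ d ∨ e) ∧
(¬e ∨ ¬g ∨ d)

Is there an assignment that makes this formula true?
No

No, the formula is not satisfiable.

No assignment of truth values to the variables can make all 20 clauses true simultaneously.

The formula is UNSAT (unsatisfiable).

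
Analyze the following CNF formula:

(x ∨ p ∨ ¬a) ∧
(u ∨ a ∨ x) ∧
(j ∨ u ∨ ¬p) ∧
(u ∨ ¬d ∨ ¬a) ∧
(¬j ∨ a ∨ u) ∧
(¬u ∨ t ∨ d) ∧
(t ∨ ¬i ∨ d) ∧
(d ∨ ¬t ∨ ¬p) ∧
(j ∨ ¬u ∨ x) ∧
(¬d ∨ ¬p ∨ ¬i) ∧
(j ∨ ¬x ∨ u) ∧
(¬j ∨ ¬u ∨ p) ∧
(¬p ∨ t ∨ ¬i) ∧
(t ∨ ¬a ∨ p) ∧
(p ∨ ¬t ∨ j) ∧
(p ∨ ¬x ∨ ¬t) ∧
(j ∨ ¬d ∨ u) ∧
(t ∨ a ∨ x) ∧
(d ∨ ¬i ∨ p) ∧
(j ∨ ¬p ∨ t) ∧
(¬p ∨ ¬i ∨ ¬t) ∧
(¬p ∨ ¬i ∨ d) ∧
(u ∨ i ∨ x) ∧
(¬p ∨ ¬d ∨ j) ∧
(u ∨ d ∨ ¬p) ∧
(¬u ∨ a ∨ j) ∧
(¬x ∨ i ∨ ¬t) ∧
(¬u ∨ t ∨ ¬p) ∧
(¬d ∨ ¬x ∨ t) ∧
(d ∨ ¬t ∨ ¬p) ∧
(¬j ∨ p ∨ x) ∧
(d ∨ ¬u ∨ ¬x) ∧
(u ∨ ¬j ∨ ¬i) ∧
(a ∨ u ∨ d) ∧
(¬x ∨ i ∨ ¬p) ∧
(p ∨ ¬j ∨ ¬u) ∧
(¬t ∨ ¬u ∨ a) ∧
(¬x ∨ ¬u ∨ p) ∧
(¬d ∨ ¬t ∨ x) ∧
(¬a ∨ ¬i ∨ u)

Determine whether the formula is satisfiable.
No

No, the formula is not satisfiable.

No assignment of truth values to the variables can make all 40 clauses true simultaneously.

The formula is UNSAT (unsatisfiable).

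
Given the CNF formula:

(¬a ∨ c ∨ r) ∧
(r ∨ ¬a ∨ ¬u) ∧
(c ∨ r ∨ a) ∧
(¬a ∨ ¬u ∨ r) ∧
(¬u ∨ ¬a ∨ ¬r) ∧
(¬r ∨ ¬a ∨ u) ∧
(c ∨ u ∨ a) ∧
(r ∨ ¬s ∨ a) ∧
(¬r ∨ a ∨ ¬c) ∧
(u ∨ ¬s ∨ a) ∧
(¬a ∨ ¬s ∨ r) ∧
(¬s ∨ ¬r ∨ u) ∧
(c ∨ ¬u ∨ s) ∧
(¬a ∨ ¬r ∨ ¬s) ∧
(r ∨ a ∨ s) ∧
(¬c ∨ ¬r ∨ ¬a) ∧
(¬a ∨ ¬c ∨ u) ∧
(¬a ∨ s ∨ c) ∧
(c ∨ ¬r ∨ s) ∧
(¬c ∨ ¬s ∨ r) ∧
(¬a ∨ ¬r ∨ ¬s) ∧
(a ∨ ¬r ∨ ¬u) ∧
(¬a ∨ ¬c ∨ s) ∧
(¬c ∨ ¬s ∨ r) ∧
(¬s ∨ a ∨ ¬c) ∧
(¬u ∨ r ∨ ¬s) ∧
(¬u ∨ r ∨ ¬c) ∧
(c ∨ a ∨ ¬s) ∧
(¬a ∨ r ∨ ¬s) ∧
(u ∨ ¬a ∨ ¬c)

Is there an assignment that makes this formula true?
No

No, the formula is not satisfiable.

No assignment of truth values to the variables can make all 30 clauses true simultaneously.

The formula is UNSAT (unsatisfiable).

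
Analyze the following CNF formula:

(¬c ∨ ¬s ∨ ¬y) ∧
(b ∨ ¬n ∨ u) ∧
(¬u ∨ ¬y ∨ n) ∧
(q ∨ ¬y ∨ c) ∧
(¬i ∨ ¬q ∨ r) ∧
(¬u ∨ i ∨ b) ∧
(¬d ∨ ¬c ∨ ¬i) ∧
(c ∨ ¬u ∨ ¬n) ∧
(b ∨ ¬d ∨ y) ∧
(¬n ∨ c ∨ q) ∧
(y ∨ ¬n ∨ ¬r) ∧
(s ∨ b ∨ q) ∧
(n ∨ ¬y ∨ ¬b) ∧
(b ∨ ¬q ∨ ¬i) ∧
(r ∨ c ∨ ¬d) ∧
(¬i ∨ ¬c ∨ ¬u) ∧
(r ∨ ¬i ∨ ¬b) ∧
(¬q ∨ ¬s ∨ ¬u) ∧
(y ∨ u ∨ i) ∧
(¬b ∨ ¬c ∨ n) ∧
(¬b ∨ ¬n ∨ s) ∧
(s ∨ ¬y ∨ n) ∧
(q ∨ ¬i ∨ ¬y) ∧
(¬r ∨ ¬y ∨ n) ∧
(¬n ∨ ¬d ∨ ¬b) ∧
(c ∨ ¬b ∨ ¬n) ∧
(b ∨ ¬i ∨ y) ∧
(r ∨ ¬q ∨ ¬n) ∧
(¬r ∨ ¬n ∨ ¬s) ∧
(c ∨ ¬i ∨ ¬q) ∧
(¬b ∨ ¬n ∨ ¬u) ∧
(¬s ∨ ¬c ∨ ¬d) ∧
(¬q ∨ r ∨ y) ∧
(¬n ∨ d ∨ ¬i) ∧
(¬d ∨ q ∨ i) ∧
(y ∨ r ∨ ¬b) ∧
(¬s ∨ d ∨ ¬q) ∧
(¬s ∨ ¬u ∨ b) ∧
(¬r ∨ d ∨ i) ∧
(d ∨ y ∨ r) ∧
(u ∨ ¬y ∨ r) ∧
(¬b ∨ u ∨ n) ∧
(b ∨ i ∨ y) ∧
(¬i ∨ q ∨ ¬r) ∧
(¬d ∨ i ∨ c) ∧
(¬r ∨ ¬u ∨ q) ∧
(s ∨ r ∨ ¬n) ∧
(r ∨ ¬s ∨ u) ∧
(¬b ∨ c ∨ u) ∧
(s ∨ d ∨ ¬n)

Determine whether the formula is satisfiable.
No

No, the formula is not satisfiable.

No assignment of truth values to the variables can make all 50 clauses true simultaneously.

The formula is UNSAT (unsatisfiable).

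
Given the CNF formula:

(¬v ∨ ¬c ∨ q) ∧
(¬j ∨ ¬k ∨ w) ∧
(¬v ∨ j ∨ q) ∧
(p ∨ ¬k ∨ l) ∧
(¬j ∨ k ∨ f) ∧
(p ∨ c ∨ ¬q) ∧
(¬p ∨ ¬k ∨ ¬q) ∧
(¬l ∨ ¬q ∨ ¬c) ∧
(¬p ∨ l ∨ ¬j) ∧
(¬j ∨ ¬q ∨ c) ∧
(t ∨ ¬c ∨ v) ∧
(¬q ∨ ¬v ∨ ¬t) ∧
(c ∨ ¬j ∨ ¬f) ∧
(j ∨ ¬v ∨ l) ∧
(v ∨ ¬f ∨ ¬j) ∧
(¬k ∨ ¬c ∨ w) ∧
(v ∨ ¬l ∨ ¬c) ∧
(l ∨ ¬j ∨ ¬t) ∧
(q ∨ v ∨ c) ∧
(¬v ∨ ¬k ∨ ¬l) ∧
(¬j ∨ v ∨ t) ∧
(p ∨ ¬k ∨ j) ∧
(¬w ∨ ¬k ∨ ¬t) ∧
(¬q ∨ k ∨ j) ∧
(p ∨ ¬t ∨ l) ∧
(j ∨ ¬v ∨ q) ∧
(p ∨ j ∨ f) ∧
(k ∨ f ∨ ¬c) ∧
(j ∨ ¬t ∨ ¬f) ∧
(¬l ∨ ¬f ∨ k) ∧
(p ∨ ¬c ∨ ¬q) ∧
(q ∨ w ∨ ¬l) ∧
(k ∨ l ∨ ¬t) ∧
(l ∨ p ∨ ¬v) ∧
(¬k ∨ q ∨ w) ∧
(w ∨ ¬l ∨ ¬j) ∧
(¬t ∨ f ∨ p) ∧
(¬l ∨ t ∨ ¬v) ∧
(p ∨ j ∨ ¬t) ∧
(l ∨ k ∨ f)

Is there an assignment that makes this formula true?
No

No, the formula is not satisfiable.

No assignment of truth values to the variables can make all 40 clauses true simultaneously.

The formula is UNSAT (unsatisfiable).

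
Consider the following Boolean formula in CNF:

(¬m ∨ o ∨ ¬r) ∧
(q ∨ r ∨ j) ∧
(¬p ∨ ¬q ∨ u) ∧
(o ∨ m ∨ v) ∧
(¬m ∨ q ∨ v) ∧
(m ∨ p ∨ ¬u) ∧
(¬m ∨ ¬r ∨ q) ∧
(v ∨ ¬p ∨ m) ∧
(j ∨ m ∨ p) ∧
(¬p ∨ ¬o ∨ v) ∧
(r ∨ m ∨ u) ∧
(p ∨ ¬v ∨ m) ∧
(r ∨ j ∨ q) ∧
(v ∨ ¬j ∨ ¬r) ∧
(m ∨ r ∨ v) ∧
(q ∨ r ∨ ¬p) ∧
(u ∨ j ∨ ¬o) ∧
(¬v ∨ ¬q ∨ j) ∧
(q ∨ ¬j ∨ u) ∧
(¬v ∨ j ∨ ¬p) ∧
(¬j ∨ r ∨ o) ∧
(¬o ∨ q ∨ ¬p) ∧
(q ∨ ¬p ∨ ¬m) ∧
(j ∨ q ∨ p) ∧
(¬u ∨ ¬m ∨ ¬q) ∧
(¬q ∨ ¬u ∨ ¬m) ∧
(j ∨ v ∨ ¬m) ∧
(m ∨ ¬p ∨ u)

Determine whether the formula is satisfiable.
Yes

Yes, the formula is satisfiable.

One satisfying assignment is: q=True, p=False, v=False, u=False, o=True, j=True, r=False, m=True

Verification: With this assignment, all 28 clauses evaluate to true.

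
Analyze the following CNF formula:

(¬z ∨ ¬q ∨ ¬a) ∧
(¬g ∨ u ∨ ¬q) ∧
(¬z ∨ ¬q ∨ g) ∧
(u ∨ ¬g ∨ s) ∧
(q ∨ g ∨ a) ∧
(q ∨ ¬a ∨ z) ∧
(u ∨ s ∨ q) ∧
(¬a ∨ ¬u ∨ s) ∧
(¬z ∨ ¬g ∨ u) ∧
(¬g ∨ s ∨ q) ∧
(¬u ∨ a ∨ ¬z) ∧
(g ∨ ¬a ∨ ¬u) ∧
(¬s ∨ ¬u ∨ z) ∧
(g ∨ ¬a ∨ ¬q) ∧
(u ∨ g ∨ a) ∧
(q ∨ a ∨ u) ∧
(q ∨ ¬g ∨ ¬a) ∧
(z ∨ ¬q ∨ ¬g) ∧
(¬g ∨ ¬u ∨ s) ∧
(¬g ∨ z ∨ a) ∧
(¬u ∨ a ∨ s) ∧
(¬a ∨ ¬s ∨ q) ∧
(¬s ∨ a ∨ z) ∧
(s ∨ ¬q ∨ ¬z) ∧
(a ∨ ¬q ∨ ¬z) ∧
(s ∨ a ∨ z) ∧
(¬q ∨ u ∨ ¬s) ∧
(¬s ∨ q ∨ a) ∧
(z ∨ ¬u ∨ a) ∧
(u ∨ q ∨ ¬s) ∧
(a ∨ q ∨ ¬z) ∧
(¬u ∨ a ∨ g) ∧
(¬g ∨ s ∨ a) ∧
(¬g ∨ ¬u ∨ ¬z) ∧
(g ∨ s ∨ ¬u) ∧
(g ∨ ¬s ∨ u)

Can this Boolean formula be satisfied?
No

No, the formula is not satisfiable.

No assignment of truth values to the variables can make all 36 clauses true simultaneously.

The formula is UNSAT (unsatisfiable).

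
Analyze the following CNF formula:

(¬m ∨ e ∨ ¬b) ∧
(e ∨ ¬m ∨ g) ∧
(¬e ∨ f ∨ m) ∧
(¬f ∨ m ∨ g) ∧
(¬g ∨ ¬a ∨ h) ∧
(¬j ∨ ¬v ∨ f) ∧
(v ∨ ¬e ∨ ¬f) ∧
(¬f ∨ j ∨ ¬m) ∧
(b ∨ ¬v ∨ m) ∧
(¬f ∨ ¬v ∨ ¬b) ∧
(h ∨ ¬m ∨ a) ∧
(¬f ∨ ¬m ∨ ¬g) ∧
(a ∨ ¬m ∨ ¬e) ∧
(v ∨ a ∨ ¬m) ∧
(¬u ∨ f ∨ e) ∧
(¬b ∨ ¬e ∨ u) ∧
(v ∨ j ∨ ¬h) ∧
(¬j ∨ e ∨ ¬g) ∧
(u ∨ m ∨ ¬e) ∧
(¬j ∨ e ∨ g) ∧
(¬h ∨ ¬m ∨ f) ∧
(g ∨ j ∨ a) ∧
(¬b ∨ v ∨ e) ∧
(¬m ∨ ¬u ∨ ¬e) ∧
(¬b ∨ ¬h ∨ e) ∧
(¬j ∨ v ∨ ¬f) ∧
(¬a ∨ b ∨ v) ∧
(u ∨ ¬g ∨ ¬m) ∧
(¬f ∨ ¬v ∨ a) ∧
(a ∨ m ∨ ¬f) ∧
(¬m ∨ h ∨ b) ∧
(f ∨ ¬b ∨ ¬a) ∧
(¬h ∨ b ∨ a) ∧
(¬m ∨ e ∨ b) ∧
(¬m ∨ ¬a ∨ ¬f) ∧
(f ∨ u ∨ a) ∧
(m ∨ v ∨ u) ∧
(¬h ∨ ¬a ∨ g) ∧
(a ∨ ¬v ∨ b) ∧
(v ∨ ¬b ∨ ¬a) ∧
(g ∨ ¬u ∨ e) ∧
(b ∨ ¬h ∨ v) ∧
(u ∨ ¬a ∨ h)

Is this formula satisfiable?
No

No, the formula is not satisfiable.

No assignment of truth values to the variables can make all 43 clauses true simultaneously.

The formula is UNSAT (unsatisfiable).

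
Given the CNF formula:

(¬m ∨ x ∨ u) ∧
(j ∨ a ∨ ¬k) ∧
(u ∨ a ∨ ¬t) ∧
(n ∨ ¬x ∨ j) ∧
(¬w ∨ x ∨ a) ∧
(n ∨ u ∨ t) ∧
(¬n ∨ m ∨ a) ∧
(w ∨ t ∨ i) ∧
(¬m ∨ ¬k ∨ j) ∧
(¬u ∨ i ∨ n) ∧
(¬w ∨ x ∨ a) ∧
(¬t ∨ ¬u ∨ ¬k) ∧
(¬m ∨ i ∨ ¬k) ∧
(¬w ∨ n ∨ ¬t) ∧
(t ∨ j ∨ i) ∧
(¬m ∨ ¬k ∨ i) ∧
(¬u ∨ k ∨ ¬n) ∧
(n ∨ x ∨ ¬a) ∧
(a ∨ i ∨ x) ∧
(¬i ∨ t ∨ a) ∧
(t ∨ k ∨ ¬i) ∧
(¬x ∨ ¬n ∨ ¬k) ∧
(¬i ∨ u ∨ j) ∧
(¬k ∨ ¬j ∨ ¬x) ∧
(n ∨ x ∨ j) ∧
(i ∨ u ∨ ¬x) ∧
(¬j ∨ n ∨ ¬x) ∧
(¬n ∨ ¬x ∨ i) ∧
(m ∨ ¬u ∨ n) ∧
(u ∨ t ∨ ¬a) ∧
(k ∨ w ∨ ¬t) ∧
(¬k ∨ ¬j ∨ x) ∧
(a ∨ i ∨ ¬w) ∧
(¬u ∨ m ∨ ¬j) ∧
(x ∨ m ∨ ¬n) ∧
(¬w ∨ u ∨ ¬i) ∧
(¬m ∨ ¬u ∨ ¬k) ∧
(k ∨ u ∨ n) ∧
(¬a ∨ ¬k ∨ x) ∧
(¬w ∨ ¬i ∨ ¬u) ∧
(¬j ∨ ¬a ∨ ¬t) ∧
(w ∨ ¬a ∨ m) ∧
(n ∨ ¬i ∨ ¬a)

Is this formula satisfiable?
No

No, the formula is not satisfiable.

No assignment of truth values to the variables can make all 43 clauses true simultaneously.

The formula is UNSAT (unsatisfiable).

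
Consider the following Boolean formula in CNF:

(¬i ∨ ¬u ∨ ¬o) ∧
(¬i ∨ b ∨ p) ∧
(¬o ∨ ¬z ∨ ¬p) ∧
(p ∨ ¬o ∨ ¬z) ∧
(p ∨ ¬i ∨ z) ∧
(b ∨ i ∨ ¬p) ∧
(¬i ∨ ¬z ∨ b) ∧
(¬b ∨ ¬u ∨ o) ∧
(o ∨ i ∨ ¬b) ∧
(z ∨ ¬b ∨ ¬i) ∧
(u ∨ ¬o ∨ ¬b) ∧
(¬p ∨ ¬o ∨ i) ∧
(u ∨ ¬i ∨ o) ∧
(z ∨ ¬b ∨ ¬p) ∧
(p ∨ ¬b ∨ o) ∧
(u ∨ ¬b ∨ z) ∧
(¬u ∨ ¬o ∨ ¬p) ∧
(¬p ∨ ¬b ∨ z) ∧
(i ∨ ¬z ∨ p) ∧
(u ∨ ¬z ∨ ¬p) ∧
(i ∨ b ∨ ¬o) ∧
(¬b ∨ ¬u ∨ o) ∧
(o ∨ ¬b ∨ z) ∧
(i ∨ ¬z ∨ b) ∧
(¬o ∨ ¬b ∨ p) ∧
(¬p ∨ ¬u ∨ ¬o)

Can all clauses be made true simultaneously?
Yes

Yes, the formula is satisfiable.

One satisfying assignment is: i=False, p=False, u=False, b=False, o=False, z=False

Verification: With this assignment, all 26 clauses evaluate to true.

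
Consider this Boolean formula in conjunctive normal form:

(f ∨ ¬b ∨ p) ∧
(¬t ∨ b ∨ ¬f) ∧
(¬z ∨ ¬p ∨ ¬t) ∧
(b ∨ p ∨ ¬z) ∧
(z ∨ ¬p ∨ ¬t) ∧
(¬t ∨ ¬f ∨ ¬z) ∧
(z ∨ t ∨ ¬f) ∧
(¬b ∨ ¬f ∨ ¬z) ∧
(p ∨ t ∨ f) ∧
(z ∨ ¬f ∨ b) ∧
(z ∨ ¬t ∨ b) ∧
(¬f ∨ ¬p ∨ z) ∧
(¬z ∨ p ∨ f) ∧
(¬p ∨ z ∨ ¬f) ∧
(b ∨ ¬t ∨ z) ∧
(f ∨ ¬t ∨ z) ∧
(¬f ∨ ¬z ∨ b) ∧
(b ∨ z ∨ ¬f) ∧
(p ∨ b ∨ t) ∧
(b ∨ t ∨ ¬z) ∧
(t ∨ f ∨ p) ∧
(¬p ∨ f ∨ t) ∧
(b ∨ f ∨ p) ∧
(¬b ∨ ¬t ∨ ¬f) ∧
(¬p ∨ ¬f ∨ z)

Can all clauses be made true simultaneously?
No

No, the formula is not satisfiable.

No assignment of truth values to the variables can make all 25 clauses true simultaneously.

The formula is UNSAT (unsatisfiable).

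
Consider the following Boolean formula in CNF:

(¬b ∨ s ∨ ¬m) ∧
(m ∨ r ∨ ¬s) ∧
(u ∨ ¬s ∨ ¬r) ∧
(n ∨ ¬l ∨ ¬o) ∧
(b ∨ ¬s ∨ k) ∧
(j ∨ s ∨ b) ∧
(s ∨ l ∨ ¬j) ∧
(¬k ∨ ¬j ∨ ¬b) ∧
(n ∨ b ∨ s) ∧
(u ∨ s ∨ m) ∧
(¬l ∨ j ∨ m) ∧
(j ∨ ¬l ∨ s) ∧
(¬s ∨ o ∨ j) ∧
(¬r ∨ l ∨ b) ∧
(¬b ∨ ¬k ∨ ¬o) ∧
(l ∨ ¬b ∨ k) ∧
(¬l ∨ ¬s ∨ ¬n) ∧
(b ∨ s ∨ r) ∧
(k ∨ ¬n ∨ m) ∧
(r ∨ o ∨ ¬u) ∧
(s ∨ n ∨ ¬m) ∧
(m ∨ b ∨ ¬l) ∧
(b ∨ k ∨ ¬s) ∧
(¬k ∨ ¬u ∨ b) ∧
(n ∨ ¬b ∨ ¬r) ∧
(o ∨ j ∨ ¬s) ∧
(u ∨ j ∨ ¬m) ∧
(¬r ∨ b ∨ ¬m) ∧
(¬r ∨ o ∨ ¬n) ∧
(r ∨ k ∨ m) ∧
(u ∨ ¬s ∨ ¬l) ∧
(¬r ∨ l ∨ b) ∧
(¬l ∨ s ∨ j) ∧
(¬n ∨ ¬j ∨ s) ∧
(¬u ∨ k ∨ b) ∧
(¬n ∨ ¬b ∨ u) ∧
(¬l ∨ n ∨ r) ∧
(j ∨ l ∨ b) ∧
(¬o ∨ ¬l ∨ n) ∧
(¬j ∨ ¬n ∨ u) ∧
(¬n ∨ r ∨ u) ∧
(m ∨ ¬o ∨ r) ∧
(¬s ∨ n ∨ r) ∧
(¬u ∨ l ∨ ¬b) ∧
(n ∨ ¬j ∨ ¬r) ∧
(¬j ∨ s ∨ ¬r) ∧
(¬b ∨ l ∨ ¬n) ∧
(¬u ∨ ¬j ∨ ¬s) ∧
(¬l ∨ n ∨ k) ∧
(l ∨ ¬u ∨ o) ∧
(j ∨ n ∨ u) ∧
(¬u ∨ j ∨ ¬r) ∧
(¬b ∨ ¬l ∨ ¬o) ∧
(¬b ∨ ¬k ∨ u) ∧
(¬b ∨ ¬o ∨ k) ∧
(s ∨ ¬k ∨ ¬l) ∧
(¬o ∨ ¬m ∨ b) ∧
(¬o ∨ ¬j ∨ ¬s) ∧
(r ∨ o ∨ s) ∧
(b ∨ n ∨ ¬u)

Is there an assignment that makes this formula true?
No

No, the formula is not satisfiable.

No assignment of truth values to the variables can make all 60 clauses true simultaneously.

The formula is UNSAT (unsatisfiable).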